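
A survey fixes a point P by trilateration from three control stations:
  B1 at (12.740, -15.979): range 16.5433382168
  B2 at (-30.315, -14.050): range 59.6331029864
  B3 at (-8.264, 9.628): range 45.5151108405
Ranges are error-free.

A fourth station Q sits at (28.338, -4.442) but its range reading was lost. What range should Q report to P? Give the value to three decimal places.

11.695

eq1: (x − 12.740)² + (y + 15.979)² = 16.5433382168²
eq2: (x + 30.315)² + (y + 14.050)² = 59.6331029864²
eq3: (x + 8.264)² + (y − 9.628)² = 45.5151108405²
eq2−eq3, eq2−eq1 (x²,y² cancel):
  44.102·x + 47.356·y = 529.072012
  86.110·x − 3.858·y = 2583.659248
det = 44.102·-3.858 − 47.356·86.110 = -4247.970676
x = (529.072012·-3.858 − 47.356·2583.659248) / -4247.970676 = 29.282906
y = (44.102·2583.659248 − 529.072012·86.110) / -4247.970676 = -16.098546
|P − Q| = √((29.282906 − 28.338)² + (-16.098546 − -4.442)²) = 11.694781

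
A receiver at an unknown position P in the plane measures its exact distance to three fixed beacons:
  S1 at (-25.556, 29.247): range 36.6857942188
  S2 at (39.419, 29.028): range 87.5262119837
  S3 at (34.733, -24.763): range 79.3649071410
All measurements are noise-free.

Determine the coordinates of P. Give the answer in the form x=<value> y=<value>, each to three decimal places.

eq1: (x + 25.556)² + (y − 29.247)² = 36.6857942188²
eq2: (x − 39.419)² + (y − 29.028)² = 87.5262119837²
eq3: (x − 34.733)² + (y + 24.763)² = 79.3649071410²
eq1−eq3, eq1−eq2 (x²,y² cancel):
  120.578·x − 108.020·y = -4641.849675
  129.950·x − 0.438·y = -5427.004087
det = 120.578·-0.438 − -108.020·129.950 = 13984.385836
x = (-4641.849675·-0.438 − -108.020·-5427.004087) / 13984.385836 = -41.774580
y = (120.578·-5427.004087 − -4641.849675·129.950) / 13984.385836 = -3.659005

x=-41.775 y=-3.659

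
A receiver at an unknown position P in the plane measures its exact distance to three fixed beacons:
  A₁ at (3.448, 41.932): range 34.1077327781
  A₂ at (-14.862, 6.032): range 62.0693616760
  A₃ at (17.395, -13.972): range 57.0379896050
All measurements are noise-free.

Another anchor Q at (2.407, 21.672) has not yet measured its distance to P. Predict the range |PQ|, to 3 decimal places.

eq1: (x − 3.448)² + (y − 41.932)² = 34.1077327781²
eq2: (x + 14.862)² + (y − 6.032)² = 62.0693616760²
eq3: (x − 17.395)² + (y + 13.972)² = 57.0379896050²
eq1−eq3, eq1−eq2 (x²,y² cancel):
  27.894·x − 111.808·y = -3362.373342
  -36.620·x − 71.800·y = -4202.185484
det = 27.894·-71.800 − -111.808·-36.620 = -6097.198160
x = (-3362.373342·-71.800 − -111.808·-4202.185484) / -6097.198160 = 37.463035
y = (27.894·-4202.185484 − -3362.373342·-36.620) / -6097.198160 = 39.419069
|P − Q| = √((37.463035 − 2.407)² + (39.419069 − 21.672)²) = 39.292290

39.292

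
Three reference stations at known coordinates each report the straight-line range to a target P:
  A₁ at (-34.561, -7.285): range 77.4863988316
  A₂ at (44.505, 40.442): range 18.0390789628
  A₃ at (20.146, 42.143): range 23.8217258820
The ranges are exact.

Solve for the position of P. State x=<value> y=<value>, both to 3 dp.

x=36.120 y=24.470

eq1: (x + 34.561)² + (y + 7.285)² = 77.4863988316²
eq2: (x − 44.505)² + (y − 40.442)² = 18.0390789628²
eq3: (x − 20.146)² + (y − 42.143)² = 23.8217258820²
eq1−eq3, eq1−eq2 (x²,y² cancel):
  109.414·x + 98.856·y = 6371.027199
  158.132·x + 95.454·y = 8047.450077
det = 109.414·95.454 − 98.856·158.132 = -5188.293036
x = (6371.027199·95.454 − 98.856·8047.450077) / -5188.293036 = 36.119528
y = (109.414·8047.450077 − 6371.027199·158.132) / -5188.293036 = 24.470393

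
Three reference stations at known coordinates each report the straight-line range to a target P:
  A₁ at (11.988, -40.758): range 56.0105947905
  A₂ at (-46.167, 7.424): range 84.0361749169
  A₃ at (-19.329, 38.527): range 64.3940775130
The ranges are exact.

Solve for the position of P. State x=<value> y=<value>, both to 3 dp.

eq1: (x − 11.988)² + (y + 40.758)² = 56.0105947905²
eq2: (x + 46.167)² + (y − 7.424)² = 84.0361749169²
eq3: (x + 19.329)² + (y − 38.527)² = 64.3940775130²
eq3−eq1, eq3−eq2 (x²,y² cancel):
  62.634·x − 158.570·y = 956.397228
  -53.676·x − 62.206·y = -2586.913781
det = 62.634·-62.206 − -158.570·-53.676 = -12407.613924
x = (956.397228·-62.206 − -158.570·-2586.913781) / -12407.613924 = 37.855833
y = (62.634·-2586.913781 − 956.397228·-53.676) / -12407.613924 = 8.921391

x=37.856 y=8.921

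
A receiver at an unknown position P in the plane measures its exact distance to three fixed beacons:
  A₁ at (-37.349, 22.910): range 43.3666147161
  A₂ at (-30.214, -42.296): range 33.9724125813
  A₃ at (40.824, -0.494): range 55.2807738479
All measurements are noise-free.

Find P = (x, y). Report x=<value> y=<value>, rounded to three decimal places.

eq1: (x + 37.349)² + (y − 22.910)² = 43.3666147161²
eq2: (x + 30.214)² + (y + 42.296)² = 33.9724125813²
eq3: (x − 40.824)² + (y + 0.494)² = 55.2807738479²
eq2−eq1, eq2−eq3 (x²,y² cancel):
  -14.270·x + 130.412·y = -1508.559966
  142.076·x + 83.604·y = -2936.833541
det = -14.270·83.604 − 130.412·142.076 = -19721.444392
x = (-1508.559966·83.604 − 130.412·-2936.833541) / -19721.444392 = -13.025247
y = (-14.270·-2936.833541 − -1508.559966·142.076) / -19721.444392 = -12.992901

x=-13.025 y=-12.993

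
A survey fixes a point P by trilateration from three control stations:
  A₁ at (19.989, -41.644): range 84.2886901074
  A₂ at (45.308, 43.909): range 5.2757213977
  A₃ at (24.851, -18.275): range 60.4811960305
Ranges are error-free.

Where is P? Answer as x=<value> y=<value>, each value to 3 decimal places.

x=42.158 y=39.677

eq1: (x − 19.989)² + (y + 41.644)² = 84.2886901074²
eq2: (x − 45.308)² + (y − 43.909)² = 5.2757213977²
eq3: (x − 24.851)² + (y + 18.275)² = 60.4811960305²
eq2−eq1, eq2−eq3 (x²,y² cancel):
  -50.638·x − 171.106·y = -8923.782332
  -40.914·x − 124.368·y = -6659.409156
det = -50.638·-124.368 − -171.106·-40.914 = -702.884100
x = (-8923.782332·-124.368 − -171.106·-6659.409156) / -702.884100 = 42.157593
y = (-50.638·-6659.409156 − -8923.782332·-40.914) / -702.884100 = 39.677195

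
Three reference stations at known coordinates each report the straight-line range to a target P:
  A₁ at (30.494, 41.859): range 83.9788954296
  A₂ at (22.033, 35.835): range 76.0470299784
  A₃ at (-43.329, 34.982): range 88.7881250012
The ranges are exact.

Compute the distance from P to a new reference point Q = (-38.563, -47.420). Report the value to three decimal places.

45.807

eq1: (x − 30.494)² + (y − 41.859)² = 83.9788954296²
eq2: (x − 22.033)² + (y − 35.835)² = 76.0470299784²
eq3: (x + 43.329)² + (y − 34.982)² = 88.7881250012²
eq2−eq3, eq2−eq1 (x²,y² cancel):
  -130.724·x − 1.706·y = -768.638122
  16.922·x + 12.048·y = -356.844506
det = -130.724·12.048 − -1.706·16.922 = -1546.093820
x = (-768.638122·12.048 − -1.706·-356.844506) / -1546.093820 = 6.383396
y = (-130.724·-356.844506 − -768.638122·16.922) / -1546.093820 = -38.584357
|P − Q| = √((6.383396 − -38.563)² + (-38.584357 − -47.420)²) = 45.806627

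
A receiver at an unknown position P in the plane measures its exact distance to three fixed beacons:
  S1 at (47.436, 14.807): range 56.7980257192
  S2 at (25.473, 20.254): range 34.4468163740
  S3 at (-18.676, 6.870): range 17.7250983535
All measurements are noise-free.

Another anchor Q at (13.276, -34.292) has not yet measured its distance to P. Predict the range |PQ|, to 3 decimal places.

60.225

eq1: (x − 47.436)² + (y − 14.807)² = 56.7980257192²
eq2: (x − 25.473)² + (y − 20.254)² = 34.4468163740²
eq3: (x + 18.676)² + (y − 6.870)² = 17.7250983535²
eq2−eq3, eq2−eq1 (x²,y² cancel):
  -88.298·x − 26.768·y = 209.295678
  43.926·x − 10.894·y = -629.109467
det = -88.298·-10.894 − -26.768·43.926 = 2137.729580
x = (209.295678·-10.894 − -26.768·-629.109467) / 2137.729580 = -8.944101
y = (-88.298·-629.109467 − 209.295678·43.926) / 2137.729580 = 21.684495
|P − Q| = √((-8.944101 − 13.276)² + (21.684495 − -34.292)²) = 60.225417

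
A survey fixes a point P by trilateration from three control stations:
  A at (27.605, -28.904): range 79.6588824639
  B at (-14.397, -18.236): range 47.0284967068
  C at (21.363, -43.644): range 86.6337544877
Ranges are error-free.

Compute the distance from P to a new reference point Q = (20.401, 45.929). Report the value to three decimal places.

eq1: (x − 27.605)² + (y + 28.904)² = 79.6588824639²
eq2: (x + 14.397)² + (y + 18.236)² = 47.0284967068²
eq3: (x − 21.363)² + (y + 43.644)² = 86.6337544877²
eq1−eq3, eq1−eq2 (x²,y² cancel):
  -12.484·x − 29.480·y = -396.170597
  -84.004·x + 21.336·y = 3076.206117
det = -12.484·21.336 − -29.480·-84.004 = -2742.796544
x = (-396.170597·21.336 − -29.480·3076.206117) / -2742.796544 = -29.981757
y = (-12.484·3076.206117 − -396.170597·-84.004) / -2742.796544 = 26.135104
|P − Q| = √((-29.981757 − 20.401)² + (26.135104 − 45.929)²) = 54.131512

54.132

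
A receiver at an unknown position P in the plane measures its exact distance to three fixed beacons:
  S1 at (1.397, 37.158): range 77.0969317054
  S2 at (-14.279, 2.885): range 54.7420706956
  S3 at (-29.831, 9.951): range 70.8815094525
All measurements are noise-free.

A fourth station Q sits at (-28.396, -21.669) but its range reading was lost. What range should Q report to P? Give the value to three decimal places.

eq1: (x − 1.397)² + (y − 37.158)² = 77.0969317054²
eq2: (x + 14.279)² + (y − 2.885)² = 54.7420706956²
eq3: (x + 29.831)² + (y − 9.951)² = 70.8815094525²
eq2−eq1, eq2−eq3 (x²,y² cancel):
  31.352·x + 68.546·y = -1776.787067
  -31.104·x + 14.132·y = -1250.796182
det = 31.352·14.132 − 68.546·-31.104 = 2575.121248
x = (-1776.787067·14.132 − 68.546·-1250.796182) / 2575.121248 = 23.543559
y = (31.352·-1250.796182 − -1776.787067·-31.104) / 2575.121248 = -36.689592
|P − Q| = √((23.543559 − -28.396)² + (-36.689592 − -21.669)²) = 54.067883

54.068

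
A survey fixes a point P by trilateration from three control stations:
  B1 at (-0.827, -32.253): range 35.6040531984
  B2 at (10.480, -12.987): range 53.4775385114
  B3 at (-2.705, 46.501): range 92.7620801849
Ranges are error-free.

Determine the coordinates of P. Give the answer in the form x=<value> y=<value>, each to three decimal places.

eq1: (x + 0.827)² + (y + 32.253)² = 35.6040531984²
eq2: (x − 10.480)² + (y + 12.987)² = 53.4775385114²
eq3: (x + 2.705)² + (y − 46.501)² = 92.7620801849²
eq2−eq3, eq2−eq1 (x²,y² cancel):
  -26.370·x + 118.976·y = -3853.788938
  -22.614·x − 38.532·y = 2354.645890
det = -26.370·-38.532 − 118.976·-22.614 = 3706.612104
x = (-3853.788938·-38.532 − 118.976·2354.645890) / 3706.612104 = -35.518190
y = (-26.370·2354.645890 − -3853.788938·-22.614) / 3706.612104 = -40.263613

x=-35.518 y=-40.264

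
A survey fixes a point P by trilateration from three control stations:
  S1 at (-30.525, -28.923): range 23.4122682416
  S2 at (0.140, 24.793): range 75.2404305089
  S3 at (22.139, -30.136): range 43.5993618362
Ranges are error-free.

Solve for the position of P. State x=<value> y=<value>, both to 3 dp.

eq1: (x + 30.525)² + (y + 28.923)² = 23.4122682416²
eq2: (x − 0.140)² + (y − 24.793)² = 75.2404305089²
eq3: (x − 22.139)² + (y + 30.136)² = 43.5993618362²
eq2−eq1, eq2−eq3 (x²,y² cancel):
  -61.330·x − 107.432·y = 6266.591184
  43.998·x − 109.858·y = 4543.819399
det = -61.330·-109.858 − -107.432·43.998 = 11464.384276
x = (6266.591184·-109.858 − -107.432·4543.819399) / 11464.384276 = -17.470068
y = (-61.330·4543.819399 − 6266.591184·43.998) / 11464.384276 = -48.357584

x=-17.470 y=-48.358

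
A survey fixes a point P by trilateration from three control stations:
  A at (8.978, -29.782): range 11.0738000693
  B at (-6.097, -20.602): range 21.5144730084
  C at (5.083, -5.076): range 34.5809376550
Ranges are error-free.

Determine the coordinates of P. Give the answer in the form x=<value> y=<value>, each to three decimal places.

eq1: (x − 8.978)² + (y + 29.782)² = 11.0738000693²
eq2: (x + 6.097)² + (y + 20.602)² = 21.5144730084²
eq3: (x − 5.083)² + (y + 5.076)² = 34.5809376550²
eq1−eq3, eq1−eq2 (x²,y² cancel):
  -7.790·x + 49.412·y = -1989.181544
  -30.150·x + 18.360·y = -846.199696
det = -7.790·18.360 − 49.412·-30.150 = 1346.747400
x = (-1989.181544·18.360 − 49.412·-846.199696) / 1346.747400 = 3.928759
y = (-7.790·-846.199696 − -1989.181544·-30.150) / 1346.747400 = -39.637669

x=3.929 y=-39.638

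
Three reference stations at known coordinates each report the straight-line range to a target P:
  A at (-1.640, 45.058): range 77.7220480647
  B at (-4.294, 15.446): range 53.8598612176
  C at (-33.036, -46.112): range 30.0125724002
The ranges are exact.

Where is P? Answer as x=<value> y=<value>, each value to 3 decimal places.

x=-45.758 y=-18.929

eq1: (x + 1.640)² + (y − 45.058)² = 77.7220480647²
eq2: (x + 4.294)² + (y − 15.446)² = 53.8598612176²
eq3: (x + 33.036)² + (y + 46.112)² = 30.0125724002²
eq3−eq2, eq3−eq1 (x²,y² cancel):
  57.484·x + 123.116·y = -4960.806636
  62.792·x + 182.340·y = -6324.743129
det = 57.484·182.340 − 123.116·62.792 = 2750.932688
x = (-4960.806636·182.340 − 123.116·-6324.743129) / 2750.932688 = -45.757720
y = (57.484·-6324.743129 − -4960.806636·62.792) / 2750.932688 = -18.929058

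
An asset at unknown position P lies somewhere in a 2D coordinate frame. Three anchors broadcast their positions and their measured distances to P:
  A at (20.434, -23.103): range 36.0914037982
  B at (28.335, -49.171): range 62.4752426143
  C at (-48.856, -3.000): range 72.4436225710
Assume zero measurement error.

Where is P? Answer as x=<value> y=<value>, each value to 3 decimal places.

x=21.807 y=12.962

eq1: (x − 20.434)² + (y + 23.103)² = 36.0914037982²
eq2: (x − 28.335)² + (y + 49.171)² = 62.4752426143²
eq3: (x + 48.856)² + (y + 3.000)² = 72.4436225710²
eq1−eq3, eq1−eq2 (x²,y² cancel):
  -138.580·x + 40.206·y = -2500.877252
  15.802·x − 52.136·y = -331.204011
det = -138.580·-52.136 − 40.206·15.802 = 6589.671668
x = (-2500.877252·-52.136 − 40.206·-331.204011) / 6589.671668 = 21.807175
y = (-138.580·-331.204011 − -2500.877252·15.802) / 6589.671668 = 12.962272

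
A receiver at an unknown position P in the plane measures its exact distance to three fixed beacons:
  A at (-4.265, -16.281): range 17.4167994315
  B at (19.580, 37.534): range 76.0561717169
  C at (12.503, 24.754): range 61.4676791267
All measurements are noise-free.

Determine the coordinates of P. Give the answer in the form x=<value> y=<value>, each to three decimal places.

x=-14.083 y=-30.667

eq1: (x + 4.265)² + (y + 16.281)² = 17.4167994315²
eq2: (x − 19.580)² + (y − 37.534)² = 76.0561717169²
eq3: (x − 12.503)² + (y − 24.754)² = 61.4676791267²
eq2−eq3, eq2−eq1 (x²,y² cancel):
  -14.154·x − 25.560·y = 983.173648
  -47.690·x − 107.630·y = 3972.279984
det = -14.154·-107.630 − -25.560·-47.690 = 304.438620
x = (983.173648·-107.630 − -25.560·3972.279984) / 304.438620 = -14.083310
y = (-14.154·3972.279984 − 983.173648·-47.690) / 304.438620 = -30.666607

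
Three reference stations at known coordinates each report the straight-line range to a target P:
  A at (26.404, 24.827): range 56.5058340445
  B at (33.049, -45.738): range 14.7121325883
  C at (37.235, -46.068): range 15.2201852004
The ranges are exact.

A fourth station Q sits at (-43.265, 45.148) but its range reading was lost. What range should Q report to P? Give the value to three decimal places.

108.902

eq1: (x − 26.404)² + (y − 24.827)² = 56.5058340445²
eq2: (x − 33.049)² + (y + 45.738)² = 14.7121325883²
eq3: (x − 37.235)² + (y + 46.068)² = 15.2201852004²
eq2−eq1, eq2−eq3 (x²,y² cancel):
  -13.290·x + 141.130·y = -4847.112336
  8.372·x − 0.660·y = 309.297612
det = -13.290·-0.660 − 141.130·8.372 = -1172.768960
x = (-4847.112336·-0.660 − 141.130·309.297612) / -1172.768960 = 34.492794
y = (-13.290·309.297612 − -4847.112336·8.372) / -1172.768960 = -31.096883
|P − Q| = √((34.492794 − -43.265)² + (-31.096883 − 45.148)²) = 108.901592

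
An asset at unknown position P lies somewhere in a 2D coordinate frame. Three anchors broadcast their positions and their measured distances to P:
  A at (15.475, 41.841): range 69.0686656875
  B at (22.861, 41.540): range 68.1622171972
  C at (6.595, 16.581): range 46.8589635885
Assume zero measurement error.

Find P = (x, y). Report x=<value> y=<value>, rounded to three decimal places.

eq1: (x − 15.475)² + (y − 41.841)² = 69.0686656875²
eq2: (x − 22.861)² + (y − 41.540)² = 68.1622171972²
eq3: (x − 6.595)² + (y − 16.581)² = 46.8589635885²
eq1−eq2, eq1−eq3 (x²,y² cancel):
  14.772·x − 0.602·y = 382.444742
  -17.760·x − 50.520·y = 902.996791
det = 14.772·-50.520 − -0.602·-17.760 = -756.972960
x = (382.444742·-50.520 − -0.602·902.996791) / -756.972960 = 24.806044
y = (14.772·902.996791 − 382.444742·-17.760) / -756.972960 = -26.594460

x=24.806 y=-26.594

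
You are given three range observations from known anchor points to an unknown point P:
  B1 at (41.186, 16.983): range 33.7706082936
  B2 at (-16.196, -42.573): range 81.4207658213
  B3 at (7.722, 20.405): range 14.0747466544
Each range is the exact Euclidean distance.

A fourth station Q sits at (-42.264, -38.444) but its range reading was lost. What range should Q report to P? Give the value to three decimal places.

90.338

eq1: (x − 41.186)² + (y − 16.983)² = 33.7706082936²
eq2: (x + 16.196)² + (y + 42.573)² = 81.4207658213²
eq3: (x − 7.722)² + (y − 20.405)² = 14.0747466544²
eq2−eq1, eq2−eq3 (x²,y² cancel):
  114.764·x + 119.112·y = 5398.825262
  47.836·x + 125.956·y = 4832.465178
det = 114.764·125.956 − 119.112·47.836 = 8757.372752
x = (5398.825262·125.956 − 119.112·4832.465178) / 8757.372752 = 11.922508
y = (114.764·4832.465178 − 5398.825262·47.836) / 8757.372752 = 33.838325
|P − Q| = √((11.922508 − -42.264)² + (33.838325 − -38.444)²) = 90.337767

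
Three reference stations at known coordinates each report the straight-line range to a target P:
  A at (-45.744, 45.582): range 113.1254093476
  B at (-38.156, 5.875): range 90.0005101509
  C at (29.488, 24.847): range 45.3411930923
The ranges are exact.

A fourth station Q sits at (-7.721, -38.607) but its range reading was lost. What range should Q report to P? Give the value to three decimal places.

eq1: (x + 45.744)² + (y − 45.582)² = 113.1254093476²
eq2: (x + 38.156)² + (y − 5.875)² = 90.0005101509²
eq3: (x − 29.488)² + (y − 24.847)² = 45.3411930923²
eq1−eq2, eq1−eq3 (x²,y² cancel):
  15.176·x − 79.414·y = 2017.430114
  150.464·x − 41.470·y = 8058.217742
det = 15.176·-41.470 − -79.414·150.464 = 11319.599376
x = (2017.430114·-41.470 − -79.414·8058.217742) / 11319.599376 = 49.142417
y = (15.176·8058.217742 − 2017.430114·150.464) / 11319.599376 = -16.012854
|P − Q| = √((49.142417 − -7.721)² + (-16.012854 − -38.607)²) = 61.187774

61.188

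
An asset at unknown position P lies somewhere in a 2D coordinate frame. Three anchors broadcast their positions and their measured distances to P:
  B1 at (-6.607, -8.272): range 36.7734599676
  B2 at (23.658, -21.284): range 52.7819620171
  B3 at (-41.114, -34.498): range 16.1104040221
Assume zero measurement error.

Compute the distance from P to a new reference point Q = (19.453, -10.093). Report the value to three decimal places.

54.064

eq1: (x + 6.607)² + (y + 8.272)² = 36.7734599676²
eq2: (x − 23.658)² + (y + 21.284)² = 52.7819620171²
eq3: (x + 41.114)² + (y + 34.498)² = 16.1104040221²
eq1−eq3, eq1−eq2 (x²,y² cancel):
  -69.014·x − 52.452·y = 3861.136807
  60.530·x − 26.024·y = -533.016969
det = -69.014·-26.024 − -52.452·60.530 = 4970.939896
x = (3861.136807·-26.024 − -52.452·-533.016969) / 4970.939896 = -25.838178
y = (-69.014·-533.016969 − 3861.136807·60.530) / 4970.939896 = -39.616045
|P − Q| = √((-25.838178 − 19.453)² + (-39.616045 − -10.093)²) = 54.063860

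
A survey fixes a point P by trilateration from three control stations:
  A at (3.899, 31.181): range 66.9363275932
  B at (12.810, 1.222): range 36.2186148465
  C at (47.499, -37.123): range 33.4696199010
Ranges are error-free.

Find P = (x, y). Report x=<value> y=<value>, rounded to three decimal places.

x=14.098 y=-34.974

eq1: (x − 3.899)² + (y − 31.181)² = 66.9363275932²
eq2: (x − 12.810)² + (y − 1.222)² = 36.2186148465²
eq3: (x − 47.499)² + (y + 37.123)² = 33.4696199010²
eq1−eq2, eq1−eq3 (x²,y² cancel):
  17.822·x − 59.918·y = 2346.816312
  87.200·x − 136.608·y = 6007.071663
det = 17.822·-136.608 − -59.918·87.200 = 2790.221824
x = (2346.816312·-136.608 − -59.918·6007.071663) / 2790.221824 = 14.098462
y = (17.822·6007.071663 − 2346.816312·87.200) / 2790.221824 = -34.973689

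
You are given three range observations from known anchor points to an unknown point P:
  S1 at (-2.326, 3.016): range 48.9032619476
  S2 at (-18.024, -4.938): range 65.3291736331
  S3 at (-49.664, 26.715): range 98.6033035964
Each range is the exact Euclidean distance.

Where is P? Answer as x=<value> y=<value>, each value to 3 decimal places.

x=46.534 y=5.069

eq1: (x + 2.326)² + (y − 3.016)² = 48.9032619476²
eq2: (x + 18.024)² + (y + 4.938)² = 65.3291736331²
eq3: (x + 49.664)² + (y − 26.715)² = 98.6033035964²
eq2−eq1, eq2−eq3 (x²,y² cancel):
  31.396·x + 15.908·y = 1541.630010
  -63.280·x + 63.306·y = -2623.754852
det = 31.396·63.306 − 15.908·-63.280 = 2994.213416
x = (1541.630010·63.306 − 15.908·-2623.754852) / 2994.213416 = 46.534132
y = (31.396·-2623.754852 − 1541.630010·-63.280) / 2994.213416 = 5.069425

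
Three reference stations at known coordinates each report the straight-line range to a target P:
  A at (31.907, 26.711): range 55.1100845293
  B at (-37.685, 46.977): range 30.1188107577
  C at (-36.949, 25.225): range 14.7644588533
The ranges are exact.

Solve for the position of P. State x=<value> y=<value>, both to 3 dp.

eq1: (x − 31.907)² + (y − 26.711)² = 55.1100845293²
eq2: (x + 37.685)² + (y − 46.977)² = 30.1188107577²
eq3: (x + 36.949)² + (y − 25.225)² = 14.7644588533²
eq1−eq3, eq1−eq2 (x²,y² cancel):
  -137.712·x − 2.972·y = 3089.127228
  -139.184·x + 40.532·y = 4025.442239
det = -137.712·40.532 − -2.972·-139.184 = -5995.397632
x = (3089.127228·40.532 − -2.972·4025.442239) / -5995.397632 = -22.879570
y = (-137.712·4025.442239 − 3089.127228·-139.184) / -5995.397632 = 20.748352

x=-22.880 y=20.748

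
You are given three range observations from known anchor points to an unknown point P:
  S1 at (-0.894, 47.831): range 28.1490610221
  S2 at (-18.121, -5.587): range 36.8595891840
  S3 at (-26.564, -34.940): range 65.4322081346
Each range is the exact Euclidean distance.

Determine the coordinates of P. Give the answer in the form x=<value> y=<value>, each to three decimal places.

x=7.460 y=20.950

eq1: (x + 0.894)² + (y − 47.831)² = 28.1490610221²
eq2: (x + 18.121)² + (y + 5.587)² = 36.8595891840²
eq3: (x + 26.564)² + (y + 34.940)² = 65.4322081346²
eq3−eq2, eq3−eq1 (x²,y² cancel):
  16.886·x + 58.706·y = 1355.880061
  51.340·x + 165.542·y = 3851.158326
det = 16.886·165.542 − 58.706·51.340 = -218.623828
x = (1355.880061·165.542 − 58.706·3851.158326) / -218.623828 = 7.460320
y = (16.886·3851.158326 − 1355.880061·51.340) / -218.623828 = 20.950245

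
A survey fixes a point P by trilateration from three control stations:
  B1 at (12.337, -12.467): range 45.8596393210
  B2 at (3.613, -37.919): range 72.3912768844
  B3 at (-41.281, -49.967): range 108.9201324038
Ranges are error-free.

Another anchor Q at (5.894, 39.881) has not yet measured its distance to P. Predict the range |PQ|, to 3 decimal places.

32.736

eq1: (x − 12.337)² + (y + 12.467)² = 45.8596393210²
eq2: (x − 3.613)² + (y + 37.919)² = 72.3912768844²
eq3: (x + 41.281)² + (y + 49.967)² = 108.9201324038²
eq1−eq2, eq1−eq3 (x²,y² cancel):
  -17.448·x − 50.904·y = -1994.113778
  -107.236·x − 75.000·y = -5867.294332
det = -17.448·-75.000 − -50.904·-107.236 = -4150.141344
x = (-1994.113778·-75.000 − -50.904·-5867.294332) / -4150.141344 = 35.928949
y = (-17.448·-5867.294332 − -1994.113778·-107.236) / -4150.141344 = 26.858901
|P − Q| = √((35.928949 − 5.894)² + (26.858901 − 39.881)²) = 32.736421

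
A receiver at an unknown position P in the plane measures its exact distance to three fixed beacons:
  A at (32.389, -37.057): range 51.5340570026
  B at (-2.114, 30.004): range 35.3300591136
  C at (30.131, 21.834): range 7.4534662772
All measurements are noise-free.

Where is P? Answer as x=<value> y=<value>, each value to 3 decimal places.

x=29.584 y=14.401

eq1: (x − 32.389)² + (y + 37.057)² = 51.5340570026²
eq2: (x + 2.114)² + (y − 30.004)² = 35.3300591136²
eq3: (x − 30.131)² + (y − 21.834)² = 7.4534662772²
eq1−eq3, eq1−eq2 (x²,y² cancel):
  -4.516·x + 117.782·y = 1562.537019
  -69.006·x + 134.122·y = -110.013604
det = -4.516·134.122 − 117.782·-69.006 = 7521.969740
x = (1562.537019·134.122 − 117.782·-110.013604) / 7521.969740 = 29.583769
y = (-4.516·-110.013604 − 1562.537019·-69.006) / 7521.969740 = 14.400650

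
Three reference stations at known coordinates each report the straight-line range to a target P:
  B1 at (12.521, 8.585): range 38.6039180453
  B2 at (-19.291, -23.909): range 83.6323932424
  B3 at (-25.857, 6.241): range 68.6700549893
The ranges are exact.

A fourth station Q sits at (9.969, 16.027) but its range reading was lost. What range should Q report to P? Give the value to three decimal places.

eq1: (x − 12.521)² + (y − 8.585)² = 38.6039180453²
eq2: (x + 19.291)² + (y + 23.909)² = 83.6323932424²
eq3: (x + 25.857)² + (y − 6.241)² = 68.6700549893²
eq3−eq1, eq3−eq2 (x²,y² cancel):
  76.756·x + 4.688·y = 2748.257100
  13.132·x − 60.300·y = -2042.552315
det = 76.756·-60.300 − 4.688·13.132 = -4689.949616
x = (2748.257100·-60.300 − 4.688·-2042.552315) / -4689.949616 = 33.293411
y = (76.756·-2042.552315 − 2748.257100·13.132) / -4689.949616 = 41.123738
|P − Q| = √((33.293411 − 9.969)² + (41.123738 − 16.027)²) = 34.261850

34.262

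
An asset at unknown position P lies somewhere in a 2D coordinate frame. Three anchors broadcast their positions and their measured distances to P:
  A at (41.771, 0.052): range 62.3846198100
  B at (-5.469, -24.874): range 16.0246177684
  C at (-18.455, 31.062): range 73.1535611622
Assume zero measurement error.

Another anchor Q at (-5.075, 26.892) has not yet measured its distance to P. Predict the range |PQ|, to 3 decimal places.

eq1: (x − 41.771)² + (y − 0.052)² = 62.3846198100²
eq2: (x + 5.469)² + (y + 24.874)² = 16.0246177684²
eq3: (x + 18.455)² + (y − 31.062)² = 73.1535611622²
eq1−eq2, eq1−eq3 (x²,y² cancel):
  -94.480·x − 49.852·y = 2538.859106
  -120.452·x + 62.020·y = -1898.986998
det = -94.480·62.020 − -49.852·-120.452 = -11864.422704
x = (2538.859106·62.020 − -49.852·-1898.986998) / -11864.422704 = -5.292440
y = (-94.480·-1898.986998 − 2538.859106·-120.452) / -11864.422704 = -40.897645
|P − Q| = √((-5.292440 − -5.075)² + (-40.897645 − 26.892)²) = 67.789994

67.790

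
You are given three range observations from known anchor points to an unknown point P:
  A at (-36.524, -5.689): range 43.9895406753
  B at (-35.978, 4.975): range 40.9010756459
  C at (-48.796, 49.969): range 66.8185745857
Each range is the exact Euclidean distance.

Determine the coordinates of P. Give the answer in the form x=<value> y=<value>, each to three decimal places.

x=4.632 y=9.843

eq1: (x + 36.524)² + (y + 5.689)² = 43.9895406753²
eq2: (x + 35.978)² + (y − 4.975)² = 40.9010756459²
eq3: (x + 48.796)² + (y − 49.969)² = 66.8185745857²
eq1−eq3, eq1−eq2 (x²,y² cancel):
  -24.544·x + 111.316·y = 981.941059
  1.092·x + 21.328·y = 214.981512
det = -24.544·21.328 − 111.316·1.092 = -645.031504
x = (981.941059·21.328 − 111.316·214.981512) / -645.031504 = 4.632399
y = (-24.544·214.981512 − 981.941059·1.092) / -645.031504 = 9.842598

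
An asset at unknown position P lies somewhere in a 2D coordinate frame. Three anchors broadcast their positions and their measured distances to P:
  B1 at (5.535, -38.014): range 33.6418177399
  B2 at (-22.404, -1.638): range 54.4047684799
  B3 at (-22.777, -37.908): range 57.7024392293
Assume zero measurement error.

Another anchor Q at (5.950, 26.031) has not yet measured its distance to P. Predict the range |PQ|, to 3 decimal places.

47.891

eq1: (x − 5.535)² + (y + 38.014)² = 33.6418177399²
eq2: (x + 22.404)² + (y + 1.638)² = 54.4047684799²
eq3: (x + 22.777)² + (y + 37.908)² = 57.7024392293²
eq2−eq3, eq2−eq1 (x²,y² cancel):
  -0.746·x − 72.540·y = 1081.493273
  55.878·x − 72.752·y = 2799.185094
det = -0.746·-72.752 − -72.540·55.878 = 4107.663112
x = (1081.493273·-72.752 − -72.540·2799.185094) / 4107.663112 = 30.278064
y = (-0.746·2799.185094 − 1081.493273·55.878) / 4107.663112 = -15.220302
|P − Q| = √((30.278064 − 5.950)² + (-15.220302 − 26.031)²) = 47.890757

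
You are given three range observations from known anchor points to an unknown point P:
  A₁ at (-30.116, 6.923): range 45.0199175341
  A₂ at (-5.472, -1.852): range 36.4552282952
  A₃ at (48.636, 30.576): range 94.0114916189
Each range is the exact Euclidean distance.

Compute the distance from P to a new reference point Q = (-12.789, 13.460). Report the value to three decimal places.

49.959

eq1: (x + 30.116)² + (y − 6.923)² = 45.0199175341²
eq2: (x + 5.472)² + (y + 1.852)² = 36.4552282952²
eq3: (x − 48.636)² + (y − 30.576)² = 94.0114916189²
eq3−eq1, eq3−eq2 (x²,y² cancel):
  -157.504·x − 47.306·y = 4465.916695
  -108.216·x − 64.856·y = 4242.197302
det = -157.504·-64.856 − -47.306·-108.216 = 5095.813328
x = (4465.916695·-64.856 − -47.306·4242.197302) / 5095.813328 = -17.457489
y = (-157.504·4242.197302 − 4465.916695·-108.216) / 5095.813328 = -36.280647
|P − Q| = √((-17.457489 − -12.789)² + (-36.280647 − 13.460)²) = 49.959251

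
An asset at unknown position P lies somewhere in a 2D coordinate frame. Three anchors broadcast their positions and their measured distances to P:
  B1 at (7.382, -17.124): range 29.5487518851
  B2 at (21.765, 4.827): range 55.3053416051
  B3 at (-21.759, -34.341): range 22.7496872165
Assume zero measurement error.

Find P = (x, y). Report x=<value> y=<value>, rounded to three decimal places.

x=-1.778 y=-45.217

eq1: (x − 7.382)² + (y + 17.124)² = 29.5487518851²
eq2: (x − 21.765)² + (y − 4.827)² = 55.3053416051²
eq3: (x + 21.759)² + (y + 34.341)² = 22.7496872165²
eq3−eq2, eq3−eq1 (x²,y² cancel):
  87.048·x + 78.336·y = -3696.875750
  58.282·x + 34.434·y = -1660.613532
det = 87.048·34.434 − 78.336·58.282 = -1568.167920
x = (-3696.875750·34.434 − 78.336·-1660.613532) / -1568.167920 = -1.777617
y = (87.048·-1660.613532 − -3696.875750·58.282) / -1568.167920 = -45.217240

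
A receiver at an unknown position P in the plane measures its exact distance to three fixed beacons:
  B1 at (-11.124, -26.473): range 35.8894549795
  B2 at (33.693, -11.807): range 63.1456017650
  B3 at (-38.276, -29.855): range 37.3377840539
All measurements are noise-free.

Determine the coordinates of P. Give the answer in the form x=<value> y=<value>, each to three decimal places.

x=-26.969 y=5.729

eq1: (x + 11.124)² + (y + 26.473)² = 35.8894549795²
eq2: (x − 33.693)² + (y + 11.807)² = 63.1456017650²
eq3: (x + 38.276)² + (y + 29.855)² = 37.3377840539²
eq1−eq2, eq1−eq3 (x²,y² cancel):
  89.634·x + 29.332·y = -2249.253651
  -54.304·x − 6.764·y = 1425.752957
det = 89.634·-6.764 − 29.332·-54.304 = 986.560552
x = (-2249.253651·-6.764 − 29.332·1425.752957) / 986.560552 = -26.968678
y = (89.634·1425.752957 − -2249.253651·-54.304) / 986.560552 = 5.729471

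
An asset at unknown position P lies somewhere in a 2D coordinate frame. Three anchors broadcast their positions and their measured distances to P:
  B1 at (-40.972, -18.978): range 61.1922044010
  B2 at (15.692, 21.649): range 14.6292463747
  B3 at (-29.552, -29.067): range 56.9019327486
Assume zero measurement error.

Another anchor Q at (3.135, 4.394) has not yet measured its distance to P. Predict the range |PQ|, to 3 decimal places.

11.576

eq1: (x + 40.972)² + (y + 18.978)² = 61.1922044010²
eq2: (x − 15.692)² + (y − 21.649)² = 14.6292463747²
eq3: (x + 29.552)² + (y + 29.067)² = 56.9019327486²
eq2−eq3, eq2−eq1 (x²,y² cancel):
  -90.488·x − 101.432·y = -2020.521973
  -113.328·x − 81.254·y = -2206.519827
det = -90.488·-81.254 − -101.432·-113.328 = -4142.573744
x = (-2020.521973·-81.254 − -101.432·-2206.519827) / -4142.573744 = 14.395936
y = (-90.488·-2206.519827 − -2020.521973·-113.328) / -4142.573744 = 7.077278
|P − Q| = √((14.395936 − 3.135)² + (7.077278 − 4.394)²) = 11.576211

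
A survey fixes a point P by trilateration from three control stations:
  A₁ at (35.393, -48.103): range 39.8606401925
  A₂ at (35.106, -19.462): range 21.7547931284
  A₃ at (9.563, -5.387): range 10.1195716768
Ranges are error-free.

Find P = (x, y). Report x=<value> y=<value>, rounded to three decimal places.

x=13.920 y=-14.521

eq1: (x − 35.393)² + (y + 48.103)² = 39.8606401925²
eq2: (x − 35.106)² + (y + 19.462)² = 21.7547931284²
eq3: (x − 9.563)² + (y + 5.387)² = 10.1195716768²
eq3−eq1, eq3−eq2 (x²,y² cancel):
  51.660·x − 85.432·y = 1959.627414
  51.086·x − 28.150·y = 1119.864649
det = 51.660·-28.150 − -85.432·51.086 = 2910.150152
x = (1959.627414·-28.150 − -85.432·1119.864649) / 2910.150152 = 13.919820
y = (51.660·1119.864649 − 1959.627414·51.086) / 2910.150152 = -14.520666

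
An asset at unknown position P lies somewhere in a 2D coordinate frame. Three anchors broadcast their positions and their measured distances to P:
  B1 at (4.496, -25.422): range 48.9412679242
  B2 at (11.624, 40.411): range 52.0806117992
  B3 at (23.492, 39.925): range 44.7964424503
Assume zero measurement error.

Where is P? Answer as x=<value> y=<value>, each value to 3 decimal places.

x=45.684 y=1.012

eq1: (x − 4.496)² + (y + 25.422)² = 48.9412679242²
eq2: (x − 11.624)² + (y − 40.411)² = 52.0806117992²
eq3: (x − 23.492)² + (y − 39.925)² = 44.7964424503²
eq2−eq3, eq2−eq1 (x²,y² cancel):
  23.736·x − 0.972·y = 1083.382261
  -14.256·x − 131.666·y = -784.531778
det = 23.736·-131.666 − -0.972·-14.256 = -3139.081008
x = (1083.382261·-131.666 − -0.972·-784.531778) / -3139.081008 = 45.684445
y = (23.736·-784.531778 − 1083.382261·-14.256) / -3139.081008 = 1.012063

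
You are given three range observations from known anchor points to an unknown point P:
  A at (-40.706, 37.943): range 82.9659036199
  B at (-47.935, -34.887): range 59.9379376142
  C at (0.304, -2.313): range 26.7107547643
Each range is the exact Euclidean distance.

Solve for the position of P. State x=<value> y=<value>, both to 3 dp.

eq1: (x + 40.706)² + (y − 37.943)² = 82.9659036199²
eq2: (x + 47.935)² + (y + 34.887)² = 59.9379376142²
eq3: (x − 0.304)² + (y + 2.313)² = 26.7107547643²
eq2−eq3, eq2−eq1 (x²,y² cancel):
  96.478·x + 65.148·y = -630.332664
  14.458·x + 145.660·y = -3709.002107
det = 96.478·145.660 − 65.148·14.458 = 13111.075696
x = (-630.332664·145.660 − 65.148·-3709.002107) / 13111.075696 = 11.426966
y = (96.478·-3709.002107 − -630.332664·14.458) / 13111.075696 = -26.597646

x=11.427 y=-26.598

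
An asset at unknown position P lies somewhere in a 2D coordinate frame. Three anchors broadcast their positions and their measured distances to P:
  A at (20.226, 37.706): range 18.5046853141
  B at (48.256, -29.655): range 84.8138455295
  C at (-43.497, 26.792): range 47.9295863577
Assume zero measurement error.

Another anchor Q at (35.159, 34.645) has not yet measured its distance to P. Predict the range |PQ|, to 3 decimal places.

33.748

eq1: (x − 20.226)² + (y − 37.706)² = 18.5046853141²
eq2: (x − 48.256)² + (y + 29.655)² = 84.8138455295²
eq3: (x + 43.497)² + (y − 26.792)² = 47.9295863577²
eq2−eq1, eq2−eq3 (x²,y² cancel):
  -56.060·x + 134.722·y = 5473.737966
  -183.506·x + 112.894·y = 4297.882857
det = -56.060·112.894 − 134.722·-183.506 = 18393.457692
x = (5473.737966·112.894 − 134.722·4297.882857) / 18393.457692 = 2.116666
y = (-56.060·4297.882857 − 5473.737966·-183.506) / 18393.457692 = 41.510653
|P − Q| = √((2.116666 − 35.159)² + (41.510653 − 34.645)²) = 33.748082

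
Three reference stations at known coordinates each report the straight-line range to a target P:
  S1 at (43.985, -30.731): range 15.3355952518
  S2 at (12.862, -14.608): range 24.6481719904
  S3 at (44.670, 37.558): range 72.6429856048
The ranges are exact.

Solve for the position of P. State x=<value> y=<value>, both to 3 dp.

eq1: (x − 43.985)² + (y + 30.731)² = 15.3355952518²
eq2: (x − 12.862)² + (y + 14.608)² = 24.6481719904²
eq3: (x − 44.670)² + (y − 37.558)² = 72.6429856048²
eq3−eq2, eq3−eq1 (x²,y² cancel):
  -63.616·x − 104.332·y = 1642.283419
  -1.370·x − 136.578·y = 4514.885198
det = -63.616·-136.578 − -104.332·-1.370 = 8545.611208
x = (1642.283419·-136.578 − -104.332·4514.885198) / 8545.611208 = 28.874145
y = (-63.616·4514.885198 − 1642.283419·-1.370) / 8545.611208 = -33.346826

x=28.874 y=-33.347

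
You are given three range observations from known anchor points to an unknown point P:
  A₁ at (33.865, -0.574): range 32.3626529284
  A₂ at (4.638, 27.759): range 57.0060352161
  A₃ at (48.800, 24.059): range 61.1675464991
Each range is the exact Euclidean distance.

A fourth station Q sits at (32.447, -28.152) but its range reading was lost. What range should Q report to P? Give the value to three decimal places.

eq1: (x − 33.865)² + (y + 0.574)² = 32.3626529284²
eq2: (x − 4.638)² + (y − 27.759)² = 57.0060352161²
eq3: (x − 48.800)² + (y − 24.059)² = 61.1675464991²
eq3−eq1, eq3−eq2 (x²,y² cancel):
  -29.870·x − 49.266·y = 881.019660
  -88.324·x + 7.400·y = -1676.421662
det = -29.870·7.400 − -49.266·-88.324 = -4572.408184
x = (881.019660·7.400 − -49.266·-1676.421662) / -4572.408184 = 16.636976
y = (-29.870·-1676.421662 − 881.019660·-88.324) / -4572.408184 = -27.969921
|P − Q| = √((16.636976 − 32.447)² + (-27.969921 − -28.152)²) = 15.811073

15.811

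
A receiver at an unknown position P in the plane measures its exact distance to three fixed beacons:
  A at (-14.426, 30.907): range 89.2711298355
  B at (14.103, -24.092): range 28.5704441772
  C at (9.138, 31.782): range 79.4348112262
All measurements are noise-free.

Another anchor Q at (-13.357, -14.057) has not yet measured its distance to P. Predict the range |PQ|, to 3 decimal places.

eq1: (x + 14.426)² + (y − 30.907)² = 89.2711298355²
eq2: (x − 14.103)² + (y + 24.092)² = 28.5704441772²
eq3: (x − 9.138)² + (y − 31.782)² = 79.4348112262²
eq1−eq3, eq1−eq2 (x²,y² cancel):
  47.128·x + 1.750·y = 1589.691831
  57.058·x − 109.998·y = 6769.031290
det = 47.128·-109.998 − 1.750·57.058 = -5283.837244
x = (1589.691831·-109.998 − 1.750·6769.031290) / -5283.837244 = 35.335821
y = (47.128·6769.031290 − 1589.691831·57.058) / -5283.837244 = -43.208422
|P − Q| = √((35.335821 − -13.357)² + (-43.208422 − -14.057)²) = 56.752059

56.752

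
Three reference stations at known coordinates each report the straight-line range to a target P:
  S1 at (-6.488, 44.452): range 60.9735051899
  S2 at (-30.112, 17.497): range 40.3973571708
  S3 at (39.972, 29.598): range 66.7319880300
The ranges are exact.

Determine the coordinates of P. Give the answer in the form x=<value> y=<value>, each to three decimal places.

x=-8.283 y=-16.495

eq1: (x + 6.488)² + (y − 44.452)² = 60.9735051899²
eq2: (x + 30.112)² + (y − 17.497)² = 40.3973571708²
eq3: (x − 39.972)² + (y − 29.598)² = 66.7319880300²
eq1−eq2, eq1−eq3 (x²,y² cancel):
  -47.248·x − 53.910·y = 1280.624974
  92.920·x − 29.708·y = -279.661951
det = -47.248·-29.708 − -53.910·92.920 = 6412.960784
x = (1280.624974·-29.708 − -53.910·-279.661951) / 6412.960784 = -8.283441
y = (-47.248·-279.661951 − 1280.624974·92.920) / 6412.960784 = -16.495065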